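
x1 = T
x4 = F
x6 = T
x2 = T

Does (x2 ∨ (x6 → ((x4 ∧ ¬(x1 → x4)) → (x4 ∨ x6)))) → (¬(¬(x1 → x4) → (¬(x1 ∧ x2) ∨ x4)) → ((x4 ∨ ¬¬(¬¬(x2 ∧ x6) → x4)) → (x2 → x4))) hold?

x1 → x4 = T → F = F
¬(x1 → x4) = ¬F = T
x4 ∧ ¬(x1 → x4) = F ∧ T = F
x4 ∨ x6 = F ∨ T = T
(x4 ∧ ¬(x1 → x4)) → (x4 ∨ x6) = F → T = T
x6 → ((x4 ∧ ¬(x1 → x4)) → (x4 ∨ x6)) = T → T = T
x2 ∨ (x6 → ((x4 ∧ ¬(x1 → x4)) → (x4 ∨ x6))) = T ∨ T = T
x1 → x4 = T → F = F
¬(x1 → x4) = ¬F = T
x1 ∧ x2 = T ∧ T = T
¬(x1 ∧ x2) = ¬T = F
¬(x1 ∧ x2) ∨ x4 = F ∨ F = F
¬(x1 → x4) → (¬(x1 ∧ x2) ∨ x4) = T → F = F
¬(¬(x1 → x4) → (¬(x1 ∧ x2) ∨ x4)) = ¬F = T
x2 ∧ x6 = T ∧ T = T
¬(x2 ∧ x6) = ¬T = F
¬¬(x2 ∧ x6) = ¬F = T
¬¬(x2 ∧ x6) → x4 = T → F = F
¬(¬¬(x2 ∧ x6) → x4) = ¬F = T
¬¬(¬¬(x2 ∧ x6) → x4) = ¬T = F
x4 ∨ ¬¬(¬¬(x2 ∧ x6) → x4) = F ∨ F = F
x2 → x4 = T → F = F
(x4 ∨ ¬¬(¬¬(x2 ∧ x6) → x4)) → (x2 → x4) = F → F = T
¬(¬(x1 → x4) → (¬(x1 ∧ x2) ∨ x4)) → ((x4 ∨ ¬¬(¬¬(x2 ∧ x6) → x4)) → (x2 → x4)) = T → T = T
(x2 ∨ (x6 → ((x4 ∧ ¬(x1 → x4)) → (x4 ∨ x6)))) → (¬(¬(x1 → x4) → (¬(x1 ∧ x2) ∨ x4)) → ((x4 ∨ ¬¬(¬¬(x2 ∧ x6) → x4)) → (x2 → x4))) = T → T = T

T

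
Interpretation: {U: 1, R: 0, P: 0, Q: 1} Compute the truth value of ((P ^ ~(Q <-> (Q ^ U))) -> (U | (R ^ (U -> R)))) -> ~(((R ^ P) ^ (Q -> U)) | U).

Q ^ U = 1 ^ 1 = 0
Q <-> (Q ^ U) = 1 <-> 0 = 0
~(Q <-> (Q ^ U)) = ~0 = 1
P ^ ~(Q <-> (Q ^ U)) = 0 ^ 1 = 1
U -> R = 1 -> 0 = 0
R ^ (U -> R) = 0 ^ 0 = 0
U | (R ^ (U -> R)) = 1 | 0 = 1
(P ^ ~(Q <-> (Q ^ U))) -> (U | (R ^ (U -> R))) = 1 -> 1 = 1
R ^ P = 0 ^ 0 = 0
Q -> U = 1 -> 1 = 1
(R ^ P) ^ (Q -> U) = 0 ^ 1 = 1
((R ^ P) ^ (Q -> U)) | U = 1 | 1 = 1
~(((R ^ P) ^ (Q -> U)) | U) = ~1 = 0
((P ^ ~(Q <-> (Q ^ U))) -> (U | (R ^ (U -> R)))) -> ~(((R ^ P) ^ (Q -> U)) | U) = 1 -> 0 = 0

0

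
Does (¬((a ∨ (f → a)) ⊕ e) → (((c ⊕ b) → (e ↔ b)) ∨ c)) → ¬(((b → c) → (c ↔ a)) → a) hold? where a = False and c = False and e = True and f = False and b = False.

True

f → a = False → False = True
a ∨ (f → a) = False ∨ True = True
(a ∨ (f → a)) ⊕ e = True ⊕ True = False
¬((a ∨ (f → a)) ⊕ e) = ¬False = True
c ⊕ b = False ⊕ False = False
e ↔ b = True ↔ False = False
(c ⊕ b) → (e ↔ b) = False → False = True
((c ⊕ b) → (e ↔ b)) ∨ c = True ∨ False = True
¬((a ∨ (f → a)) ⊕ e) → (((c ⊕ b) → (e ↔ b)) ∨ c) = True → True = True
b → c = False → False = True
c ↔ a = False ↔ False = True
(b → c) → (c ↔ a) = True → True = True
((b → c) → (c ↔ a)) → a = True → False = False
¬(((b → c) → (c ↔ a)) → a) = ¬False = True
(¬((a ∨ (f → a)) ⊕ e) → (((c ⊕ b) → (e ↔ b)) ∨ c)) → ¬(((b → c) → (c ↔ a)) → a) = True → True = True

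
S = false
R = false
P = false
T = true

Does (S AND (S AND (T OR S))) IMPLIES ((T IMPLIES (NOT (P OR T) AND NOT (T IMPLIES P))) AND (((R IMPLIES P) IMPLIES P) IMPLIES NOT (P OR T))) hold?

true

T OR S = true OR false = true
S AND (T OR S) = false AND true = false
S AND (S AND (T OR S)) = false AND false = false
P OR T = false OR true = true
NOT (P OR T) = NOT true = false
T IMPLIES P = true IMPLIES false = false
NOT (T IMPLIES P) = NOT false = true
NOT (P OR T) AND NOT (T IMPLIES P) = false AND true = false
T IMPLIES (NOT (P OR T) AND NOT (T IMPLIES P)) = true IMPLIES false = false
R IMPLIES P = false IMPLIES false = true
(R IMPLIES P) IMPLIES P = true IMPLIES false = false
P OR T = false OR true = true
NOT (P OR T) = NOT true = false
((R IMPLIES P) IMPLIES P) IMPLIES NOT (P OR T) = false IMPLIES false = true
(T IMPLIES (NOT (P OR T) AND NOT (T IMPLIES P))) AND (((R IMPLIES P) IMPLIES P) IMPLIES NOT (P OR T)) = false AND true = false
(S AND (S AND (T OR S))) IMPLIES ((T IMPLIES (NOT (P OR T) AND NOT (T IMPLIES P))) AND (((R IMPLIES P) IMPLIES P) IMPLIES NOT (P OR T))) = false IMPLIES false = true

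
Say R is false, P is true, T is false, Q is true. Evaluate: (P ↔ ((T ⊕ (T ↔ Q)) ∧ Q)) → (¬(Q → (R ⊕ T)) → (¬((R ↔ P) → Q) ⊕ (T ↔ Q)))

True

Substituting R=False, P=True, T=False, Q=True:
T ↔ Q = False ↔ True = False
T ⊕ (T ↔ Q) = False ⊕ False = False
(T ⊕ (T ↔ Q)) ∧ Q = False ∧ True = False
P ↔ ((T ⊕ (T ↔ Q)) ∧ Q) = True ↔ False = False
R ⊕ T = False ⊕ False = False
Q → (R ⊕ T) = True → False = False
¬(Q → (R ⊕ T)) = ¬False = True
R ↔ P = False ↔ True = False
(R ↔ P) → Q = False → True = True
¬((R ↔ P) → Q) = ¬True = False
T ↔ Q = False ↔ True = False
¬((R ↔ P) → Q) ⊕ (T ↔ Q) = False ⊕ False = False
¬(Q → (R ⊕ T)) → (¬((R ↔ P) → Q) ⊕ (T ↔ Q)) = True → False = False
(P ↔ ((T ⊕ (T ↔ Q)) ∧ Q)) → (¬(Q → (R ⊕ T)) → (¬((R ↔ P) → Q) ⊕ (T ↔ Q))) = False → False = True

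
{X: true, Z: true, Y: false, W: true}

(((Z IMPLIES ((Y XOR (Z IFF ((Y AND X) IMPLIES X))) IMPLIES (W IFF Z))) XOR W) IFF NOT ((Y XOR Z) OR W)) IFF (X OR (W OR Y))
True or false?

true

Y AND X = false AND true = false
(Y AND X) IMPLIES X = false IMPLIES true = true
Z IFF ((Y AND X) IMPLIES X) = true IFF true = true
Y XOR (Z IFF ((Y AND X) IMPLIES X)) = false XOR true = true
W IFF Z = true IFF true = true
(Y XOR (Z IFF ((Y AND X) IMPLIES X))) IMPLIES (W IFF Z) = true IMPLIES true = true
Z IMPLIES ((Y XOR (Z IFF ((Y AND X) IMPLIES X))) IMPLIES (W IFF Z)) = true IMPLIES true = true
(Z IMPLIES ((Y XOR (Z IFF ((Y AND X) IMPLIES X))) IMPLIES (W IFF Z))) XOR W = true XOR true = false
Y XOR Z = false XOR true = true
(Y XOR Z) OR W = true OR true = true
NOT ((Y XOR Z) OR W) = NOT true = false
((Z IMPLIES ((Y XOR (Z IFF ((Y AND X) IMPLIES X))) IMPLIES (W IFF Z))) XOR W) IFF NOT ((Y XOR Z) OR W) = false IFF false = true
W OR Y = true OR false = true
X OR (W OR Y) = true OR true = true
(((Z IMPLIES ((Y XOR (Z IFF ((Y AND X) IMPLIES X))) IMPLIES (W IFF Z))) XOR W) IFF NOT ((Y XOR Z) OR W)) IFF (X OR (W OR Y)) = true IFF true = true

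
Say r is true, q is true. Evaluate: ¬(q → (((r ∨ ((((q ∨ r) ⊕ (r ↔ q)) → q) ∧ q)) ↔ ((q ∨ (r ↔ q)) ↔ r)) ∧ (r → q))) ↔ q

False

q ∨ r = True ∨ True = True
r ↔ q = True ↔ True = True
(q ∨ r) ⊕ (r ↔ q) = True ⊕ True = False
((q ∨ r) ⊕ (r ↔ q)) → q = False → True = True
(((q ∨ r) ⊕ (r ↔ q)) → q) ∧ q = True ∧ True = True
r ∨ ((((q ∨ r) ⊕ (r ↔ q)) → q) ∧ q) = True ∨ True = True
r ↔ q = True ↔ True = True
q ∨ (r ↔ q) = True ∨ True = True
(q ∨ (r ↔ q)) ↔ r = True ↔ True = True
(r ∨ ((((q ∨ r) ⊕ (r ↔ q)) → q) ∧ q)) ↔ ((q ∨ (r ↔ q)) ↔ r) = True ↔ True = True
r → q = True → True = True
((r ∨ ((((q ∨ r) ⊕ (r ↔ q)) → q) ∧ q)) ↔ ((q ∨ (r ↔ q)) ↔ r)) ∧ (r → q) = True ∧ True = True
q → (((r ∨ ((((q ∨ r) ⊕ (r ↔ q)) → q) ∧ q)) ↔ ((q ∨ (r ↔ q)) ↔ r)) ∧ (r → q)) = True → True = True
¬(q → (((r ∨ ((((q ∨ r) ⊕ (r ↔ q)) → q) ∧ q)) ↔ ((q ∨ (r ↔ q)) ↔ r)) ∧ (r → q))) = ¬True = False
¬(q → (((r ∨ ((((q ∨ r) ⊕ (r ↔ q)) → q) ∧ q)) ↔ ((q ∨ (r ↔ q)) ↔ r)) ∧ (r → q))) ↔ q = False ↔ True = False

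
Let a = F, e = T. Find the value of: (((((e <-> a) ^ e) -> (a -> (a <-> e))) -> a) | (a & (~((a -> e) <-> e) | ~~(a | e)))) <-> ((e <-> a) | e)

Substituting a=F, e=T:
e <-> a = T <-> F = F
(e <-> a) ^ e = F ^ T = T
a <-> e = F <-> T = F
a -> (a <-> e) = F -> F = T
((e <-> a) ^ e) -> (a -> (a <-> e)) = T -> T = T
(((e <-> a) ^ e) -> (a -> (a <-> e))) -> a = T -> F = F
a -> e = F -> T = T
(a -> e) <-> e = T <-> T = T
~((a -> e) <-> e) = ~T = F
a | e = F | T = T
~(a | e) = ~T = F
~~(a | e) = ~F = T
~((a -> e) <-> e) | ~~(a | e) = F | T = T
a & (~((a -> e) <-> e) | ~~(a | e)) = F & T = F
((((e <-> a) ^ e) -> (a -> (a <-> e))) -> a) | (a & (~((a -> e) <-> e) | ~~(a | e))) = F | F = F
e <-> a = T <-> F = F
(e <-> a) | e = F | T = T
(((((e <-> a) ^ e) -> (a -> (a <-> e))) -> a) | (a & (~((a -> e) <-> e) | ~~(a | e)))) <-> ((e <-> a) | e) = F <-> T = F

F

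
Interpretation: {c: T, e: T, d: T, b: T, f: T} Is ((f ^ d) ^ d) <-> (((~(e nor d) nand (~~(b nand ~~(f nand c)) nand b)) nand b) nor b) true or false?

f ^ d = T ^ T = F
(f ^ d) ^ d = F ^ T = T
e nor d = T nor T = F
~(e nor d) = ~F = T
f nand c = T nand T = F
~(f nand c) = ~F = T
~~(f nand c) = ~T = F
b nand ~~(f nand c) = T nand F = T
~(b nand ~~(f nand c)) = ~T = F
~~(b nand ~~(f nand c)) = ~F = T
~~(b nand ~~(f nand c)) nand b = T nand T = F
~(e nor d) nand (~~(b nand ~~(f nand c)) nand b) = T nand F = T
(~(e nor d) nand (~~(b nand ~~(f nand c)) nand b)) nand b = T nand T = F
((~(e nor d) nand (~~(b nand ~~(f nand c)) nand b)) nand b) nor b = F nor T = F
((f ^ d) ^ d) <-> (((~(e nor d) nand (~~(b nand ~~(f nand c)) nand b)) nand b) nor b) = T <-> F = F

F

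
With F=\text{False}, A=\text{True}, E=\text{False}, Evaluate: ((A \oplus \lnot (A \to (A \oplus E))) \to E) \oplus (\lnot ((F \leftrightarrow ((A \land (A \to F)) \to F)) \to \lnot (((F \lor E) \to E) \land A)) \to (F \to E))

A \oplus E = \text{True} \oplus \text{False} = \text{True}
A \to (A \oplus E) = \text{True} \to \text{True} = \text{True}
\lnot (A \to (A \oplus E)) = \lnot \text{True} = \text{False}
A \oplus \lnot (A \to (A \oplus E)) = \text{True} \oplus \text{False} = \text{True}
(A \oplus \lnot (A \to (A \oplus E))) \to E = \text{True} \to \text{False} = \text{False}
A \to F = \text{True} \to \text{False} = \text{False}
A \land (A \to F) = \text{True} \land \text{False} = \text{False}
(A \land (A \to F)) \to F = \text{False} \to \text{False} = \text{True}
F \leftrightarrow ((A \land (A \to F)) \to F) = \text{False} \leftrightarrow \text{True} = \text{False}
F \lor E = \text{False} \lor \text{False} = \text{False}
(F \lor E) \to E = \text{False} \to \text{False} = \text{True}
((F \lor E) \to E) \land A = \text{True} \land \text{True} = \text{True}
\lnot (((F \lor E) \to E) \land A) = \lnot \text{True} = \text{False}
(F \leftrightarrow ((A \land (A \to F)) \to F)) \to \lnot (((F \lor E) \to E) \land A) = \text{False} \to \text{False} = \text{True}
\lnot ((F \leftrightarrow ((A \land (A \to F)) \to F)) \to \lnot (((F \lor E) \to E) \land A)) = \lnot \text{True} = \text{False}
F \to E = \text{False} \to \text{False} = \text{True}
\lnot ((F \leftrightarrow ((A \land (A \to F)) \to F)) \to \lnot (((F \lor E) \to E) \land A)) \to (F \to E) = \text{False} \to \text{True} = \text{True}
((A \oplus \lnot (A \to (A \oplus E))) \to E) \oplus (\lnot ((F \leftrightarrow ((A \land (A \to F)) \to F)) \to \lnot (((F \lor E) \to E) \land A)) \to (F \to E)) = \text{False} \oplus \text{True} = \text{True}

\text{True}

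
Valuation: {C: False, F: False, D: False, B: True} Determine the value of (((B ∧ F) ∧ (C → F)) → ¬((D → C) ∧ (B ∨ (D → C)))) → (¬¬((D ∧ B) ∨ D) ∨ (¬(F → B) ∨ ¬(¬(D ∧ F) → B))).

False

B ∧ F = True ∧ False = False
C → F = False → False = True
(B ∧ F) ∧ (C → F) = False ∧ True = False
D → C = False → False = True
D → C = False → False = True
B ∨ (D → C) = True ∨ True = True
(D → C) ∧ (B ∨ (D → C)) = True ∧ True = True
¬((D → C) ∧ (B ∨ (D → C))) = ¬True = False
((B ∧ F) ∧ (C → F)) → ¬((D → C) ∧ (B ∨ (D → C))) = False → False = True
D ∧ B = False ∧ True = False
(D ∧ B) ∨ D = False ∨ False = False
¬((D ∧ B) ∨ D) = ¬False = True
¬¬((D ∧ B) ∨ D) = ¬True = False
F → B = False → True = True
¬(F → B) = ¬True = False
D ∧ F = False ∧ False = False
¬(D ∧ F) = ¬False = True
¬(D ∧ F) → B = True → True = True
¬(¬(D ∧ F) → B) = ¬True = False
¬(F → B) ∨ ¬(¬(D ∧ F) → B) = False ∨ False = False
¬¬((D ∧ B) ∨ D) ∨ (¬(F → B) ∨ ¬(¬(D ∧ F) → B)) = False ∨ False = False
(((B ∧ F) ∧ (C → F)) → ¬((D → C) ∧ (B ∨ (D → C)))) → (¬¬((D ∧ B) ∨ D) ∨ (¬(F → B) ∨ ¬(¬(D ∧ F) → B))) = True → False = False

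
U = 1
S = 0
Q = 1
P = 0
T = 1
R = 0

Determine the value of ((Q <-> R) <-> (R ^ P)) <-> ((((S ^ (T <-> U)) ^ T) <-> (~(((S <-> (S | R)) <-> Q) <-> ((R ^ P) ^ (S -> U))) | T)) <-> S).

1

Q <-> R = 1 <-> 0 = 0
R ^ P = 0 ^ 0 = 0
(Q <-> R) <-> (R ^ P) = 0 <-> 0 = 1
T <-> U = 1 <-> 1 = 1
S ^ (T <-> U) = 0 ^ 1 = 1
(S ^ (T <-> U)) ^ T = 1 ^ 1 = 0
S | R = 0 | 0 = 0
S <-> (S | R) = 0 <-> 0 = 1
(S <-> (S | R)) <-> Q = 1 <-> 1 = 1
R ^ P = 0 ^ 0 = 0
S -> U = 0 -> 1 = 1
(R ^ P) ^ (S -> U) = 0 ^ 1 = 1
((S <-> (S | R)) <-> Q) <-> ((R ^ P) ^ (S -> U)) = 1 <-> 1 = 1
~(((S <-> (S | R)) <-> Q) <-> ((R ^ P) ^ (S -> U))) = ~1 = 0
~(((S <-> (S | R)) <-> Q) <-> ((R ^ P) ^ (S -> U))) | T = 0 | 1 = 1
((S ^ (T <-> U)) ^ T) <-> (~(((S <-> (S | R)) <-> Q) <-> ((R ^ P) ^ (S -> U))) | T) = 0 <-> 1 = 0
(((S ^ (T <-> U)) ^ T) <-> (~(((S <-> (S | R)) <-> Q) <-> ((R ^ P) ^ (S -> U))) | T)) <-> S = 0 <-> 0 = 1
((Q <-> R) <-> (R ^ P)) <-> ((((S ^ (T <-> U)) ^ T) <-> (~(((S <-> (S | R)) <-> Q) <-> ((R ^ P) ^ (S -> U))) | T)) <-> S) = 1 <-> 1 = 1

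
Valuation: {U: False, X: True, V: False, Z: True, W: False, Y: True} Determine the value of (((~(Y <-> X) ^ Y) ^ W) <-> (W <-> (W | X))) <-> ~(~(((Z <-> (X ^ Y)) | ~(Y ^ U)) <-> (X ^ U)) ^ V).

Y <-> X = True <-> True = True
~(Y <-> X) = ~True = False
~(Y <-> X) ^ Y = False ^ True = True
(~(Y <-> X) ^ Y) ^ W = True ^ False = True
W | X = False | True = True
W <-> (W | X) = False <-> True = False
((~(Y <-> X) ^ Y) ^ W) <-> (W <-> (W | X)) = True <-> False = False
X ^ Y = True ^ True = False
Z <-> (X ^ Y) = True <-> False = False
Y ^ U = True ^ False = True
~(Y ^ U) = ~True = False
(Z <-> (X ^ Y)) | ~(Y ^ U) = False | False = False
X ^ U = True ^ False = True
((Z <-> (X ^ Y)) | ~(Y ^ U)) <-> (X ^ U) = False <-> True = False
~(((Z <-> (X ^ Y)) | ~(Y ^ U)) <-> (X ^ U)) = ~False = True
~(((Z <-> (X ^ Y)) | ~(Y ^ U)) <-> (X ^ U)) ^ V = True ^ False = True
~(~(((Z <-> (X ^ Y)) | ~(Y ^ U)) <-> (X ^ U)) ^ V) = ~True = False
(((~(Y <-> X) ^ Y) ^ W) <-> (W <-> (W | X))) <-> ~(~(((Z <-> (X ^ Y)) | ~(Y ^ U)) <-> (X ^ U)) ^ V) = False <-> False = True

True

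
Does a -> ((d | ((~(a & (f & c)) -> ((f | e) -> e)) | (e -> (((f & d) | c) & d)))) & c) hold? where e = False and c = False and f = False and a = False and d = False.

f & c = False & False = False
a & (f & c) = False & False = False
~(a & (f & c)) = ~False = True
f | e = False | False = False
(f | e) -> e = False -> False = True
~(a & (f & c)) -> ((f | e) -> e) = True -> True = True
f & d = False & False = False
(f & d) | c = False | False = False
((f & d) | c) & d = False & False = False
e -> (((f & d) | c) & d) = False -> False = True
(~(a & (f & c)) -> ((f | e) -> e)) | (e -> (((f & d) | c) & d)) = True | True = True
d | ((~(a & (f & c)) -> ((f | e) -> e)) | (e -> (((f & d) | c) & d))) = False | True = True
(d | ((~(a & (f & c)) -> ((f | e) -> e)) | (e -> (((f & d) | c) & d)))) & c = True & False = False
a -> ((d | ((~(a & (f & c)) -> ((f | e) -> e)) | (e -> (((f & d) | c) & d)))) & c) = False -> False = True

True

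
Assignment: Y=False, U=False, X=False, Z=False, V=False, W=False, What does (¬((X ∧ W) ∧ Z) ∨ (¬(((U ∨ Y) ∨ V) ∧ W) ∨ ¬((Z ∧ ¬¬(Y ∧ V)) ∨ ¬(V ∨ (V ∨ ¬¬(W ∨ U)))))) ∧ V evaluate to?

False

X ∧ W = False ∧ False = False
(X ∧ W) ∧ Z = False ∧ False = False
¬((X ∧ W) ∧ Z) = ¬False = True
U ∨ Y = False ∨ False = False
(U ∨ Y) ∨ V = False ∨ False = False
((U ∨ Y) ∨ V) ∧ W = False ∧ False = False
¬(((U ∨ Y) ∨ V) ∧ W) = ¬False = True
Y ∧ V = False ∧ False = False
¬(Y ∧ V) = ¬False = True
¬¬(Y ∧ V) = ¬True = False
Z ∧ ¬¬(Y ∧ V) = False ∧ False = False
W ∨ U = False ∨ False = False
¬(W ∨ U) = ¬False = True
¬¬(W ∨ U) = ¬True = False
V ∨ ¬¬(W ∨ U) = False ∨ False = False
V ∨ (V ∨ ¬¬(W ∨ U)) = False ∨ False = False
¬(V ∨ (V ∨ ¬¬(W ∨ U))) = ¬False = True
(Z ∧ ¬¬(Y ∧ V)) ∨ ¬(V ∨ (V ∨ ¬¬(W ∨ U))) = False ∨ True = True
¬((Z ∧ ¬¬(Y ∧ V)) ∨ ¬(V ∨ (V ∨ ¬¬(W ∨ U)))) = ¬True = False
¬(((U ∨ Y) ∨ V) ∧ W) ∨ ¬((Z ∧ ¬¬(Y ∧ V)) ∨ ¬(V ∨ (V ∨ ¬¬(W ∨ U)))) = True ∨ False = True
¬((X ∧ W) ∧ Z) ∨ (¬(((U ∨ Y) ∨ V) ∧ W) ∨ ¬((Z ∧ ¬¬(Y ∧ V)) ∨ ¬(V ∨ (V ∨ ¬¬(W ∨ U))))) = True ∨ True = True
(¬((X ∧ W) ∧ Z) ∨ (¬(((U ∨ Y) ∨ V) ∧ W) ∨ ¬((Z ∧ ¬¬(Y ∧ V)) ∨ ¬(V ∨ (V ∨ ¬¬(W ∨ U)))))) ∧ V = True ∧ False = False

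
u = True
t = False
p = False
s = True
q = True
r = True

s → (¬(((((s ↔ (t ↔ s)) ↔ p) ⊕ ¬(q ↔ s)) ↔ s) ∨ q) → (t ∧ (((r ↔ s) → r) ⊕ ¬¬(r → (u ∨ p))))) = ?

t ↔ s = False ↔ True = False
s ↔ (t ↔ s) = True ↔ False = False
(s ↔ (t ↔ s)) ↔ p = False ↔ False = True
q ↔ s = True ↔ True = True
¬(q ↔ s) = ¬True = False
((s ↔ (t ↔ s)) ↔ p) ⊕ ¬(q ↔ s) = True ⊕ False = True
(((s ↔ (t ↔ s)) ↔ p) ⊕ ¬(q ↔ s)) ↔ s = True ↔ True = True
((((s ↔ (t ↔ s)) ↔ p) ⊕ ¬(q ↔ s)) ↔ s) ∨ q = True ∨ True = True
¬(((((s ↔ (t ↔ s)) ↔ p) ⊕ ¬(q ↔ s)) ↔ s) ∨ q) = ¬True = False
r ↔ s = True ↔ True = True
(r ↔ s) → r = True → True = True
u ∨ p = True ∨ False = True
r → (u ∨ p) = True → True = True
¬(r → (u ∨ p)) = ¬True = False
¬¬(r → (u ∨ p)) = ¬False = True
((r ↔ s) → r) ⊕ ¬¬(r → (u ∨ p)) = True ⊕ True = False
t ∧ (((r ↔ s) → r) ⊕ ¬¬(r → (u ∨ p))) = False ∧ False = False
¬(((((s ↔ (t ↔ s)) ↔ p) ⊕ ¬(q ↔ s)) ↔ s) ∨ q) → (t ∧ (((r ↔ s) → r) ⊕ ¬¬(r → (u ∨ p)))) = False → False = True
s → (¬(((((s ↔ (t ↔ s)) ↔ p) ⊕ ¬(q ↔ s)) ↔ s) ∨ q) → (t ∧ (((r ↔ s) → r) ⊕ ¬¬(r → (u ∨ p))))) = True → True = True

True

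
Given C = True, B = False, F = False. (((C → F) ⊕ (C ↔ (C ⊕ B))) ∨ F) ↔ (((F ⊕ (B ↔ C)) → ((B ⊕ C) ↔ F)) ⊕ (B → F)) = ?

False

C → F = True → False = False
C ⊕ B = True ⊕ False = True
C ↔ (C ⊕ B) = True ↔ True = True
(C → F) ⊕ (C ↔ (C ⊕ B)) = False ⊕ True = True
((C → F) ⊕ (C ↔ (C ⊕ B))) ∨ F = True ∨ False = True
B ↔ C = False ↔ True = False
F ⊕ (B ↔ C) = False ⊕ False = False
B ⊕ C = False ⊕ True = True
(B ⊕ C) ↔ F = True ↔ False = False
(F ⊕ (B ↔ C)) → ((B ⊕ C) ↔ F) = False → False = True
B → F = False → False = True
((F ⊕ (B ↔ C)) → ((B ⊕ C) ↔ F)) ⊕ (B → F) = True ⊕ True = False
(((C → F) ⊕ (C ↔ (C ⊕ B))) ∨ F) ↔ (((F ⊕ (B ↔ C)) → ((B ⊕ C) ↔ F)) ⊕ (B → F)) = True ↔ False = False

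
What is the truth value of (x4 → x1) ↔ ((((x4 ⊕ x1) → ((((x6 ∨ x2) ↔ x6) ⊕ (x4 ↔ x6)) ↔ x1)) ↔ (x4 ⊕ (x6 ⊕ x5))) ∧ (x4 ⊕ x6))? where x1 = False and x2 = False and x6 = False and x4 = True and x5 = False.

x4 → x1 = True → False = False
x4 ⊕ x1 = True ⊕ False = True
x6 ∨ x2 = False ∨ False = False
(x6 ∨ x2) ↔ x6 = False ↔ False = True
x4 ↔ x6 = True ↔ False = False
((x6 ∨ x2) ↔ x6) ⊕ (x4 ↔ x6) = True ⊕ False = True
(((x6 ∨ x2) ↔ x6) ⊕ (x4 ↔ x6)) ↔ x1 = True ↔ False = False
(x4 ⊕ x1) → ((((x6 ∨ x2) ↔ x6) ⊕ (x4 ↔ x6)) ↔ x1) = True → False = False
x6 ⊕ x5 = False ⊕ False = False
x4 ⊕ (x6 ⊕ x5) = True ⊕ False = True
((x4 ⊕ x1) → ((((x6 ∨ x2) ↔ x6) ⊕ (x4 ↔ x6)) ↔ x1)) ↔ (x4 ⊕ (x6 ⊕ x5)) = False ↔ True = False
x4 ⊕ x6 = True ⊕ False = True
(((x4 ⊕ x1) → ((((x6 ∨ x2) ↔ x6) ⊕ (x4 ↔ x6)) ↔ x1)) ↔ (x4 ⊕ (x6 ⊕ x5))) ∧ (x4 ⊕ x6) = False ∧ True = False
(x4 → x1) ↔ ((((x4 ⊕ x1) → ((((x6 ∨ x2) ↔ x6) ⊕ (x4 ↔ x6)) ↔ x1)) ↔ (x4 ⊕ (x6 ⊕ x5))) ∧ (x4 ⊕ x6)) = False ↔ False = True

True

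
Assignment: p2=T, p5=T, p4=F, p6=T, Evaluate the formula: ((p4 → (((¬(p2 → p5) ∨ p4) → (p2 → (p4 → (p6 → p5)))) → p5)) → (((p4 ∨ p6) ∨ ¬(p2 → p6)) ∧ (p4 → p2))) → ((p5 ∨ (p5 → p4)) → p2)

p2 → p5 = T → T = T
¬(p2 → p5) = ¬T = F
¬(p2 → p5) ∨ p4 = F ∨ F = F
p6 → p5 = T → T = T
p4 → (p6 → p5) = F → T = T
p2 → (p4 → (p6 → p5)) = T → T = T
(¬(p2 → p5) ∨ p4) → (p2 → (p4 → (p6 → p5))) = F → T = T
((¬(p2 → p5) ∨ p4) → (p2 → (p4 → (p6 → p5)))) → p5 = T → T = T
p4 → (((¬(p2 → p5) ∨ p4) → (p2 → (p4 → (p6 → p5)))) → p5) = F → T = T
p4 ∨ p6 = F ∨ T = T
p2 → p6 = T → T = T
¬(p2 → p6) = ¬T = F
(p4 ∨ p6) ∨ ¬(p2 → p6) = T ∨ F = T
p4 → p2 = F → T = T
((p4 ∨ p6) ∨ ¬(p2 → p6)) ∧ (p4 → p2) = T ∧ T = T
(p4 → (((¬(p2 → p5) ∨ p4) → (p2 → (p4 → (p6 → p5)))) → p5)) → (((p4 ∨ p6) ∨ ¬(p2 → p6)) ∧ (p4 → p2)) = T → T = T
p5 → p4 = T → F = F
p5 ∨ (p5 → p4) = T ∨ F = T
(p5 ∨ (p5 → p4)) → p2 = T → T = T
((p4 → (((¬(p2 → p5) ∨ p4) → (p2 → (p4 → (p6 → p5)))) → p5)) → (((p4 ∨ p6) ∨ ¬(p2 → p6)) ∧ (p4 → p2))) → ((p5 ∨ (p5 → p4)) → p2) = T → T = T

T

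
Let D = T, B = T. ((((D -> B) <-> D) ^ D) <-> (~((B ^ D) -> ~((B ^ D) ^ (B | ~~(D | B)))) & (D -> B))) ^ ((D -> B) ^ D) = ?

T

Substituting D=T, B=T:
D -> B = T -> T = T
(D -> B) <-> D = T <-> T = T
((D -> B) <-> D) ^ D = T ^ T = F
B ^ D = T ^ T = F
B ^ D = T ^ T = F
D | B = T | T = T
~(D | B) = ~T = F
~~(D | B) = ~F = T
B | ~~(D | B) = T | T = T
(B ^ D) ^ (B | ~~(D | B)) = F ^ T = T
~((B ^ D) ^ (B | ~~(D | B))) = ~T = F
(B ^ D) -> ~((B ^ D) ^ (B | ~~(D | B))) = F -> F = T
~((B ^ D) -> ~((B ^ D) ^ (B | ~~(D | B)))) = ~T = F
D -> B = T -> T = T
~((B ^ D) -> ~((B ^ D) ^ (B | ~~(D | B)))) & (D -> B) = F & T = F
(((D -> B) <-> D) ^ D) <-> (~((B ^ D) -> ~((B ^ D) ^ (B | ~~(D | B)))) & (D -> B)) = F <-> F = T
D -> B = T -> T = T
(D -> B) ^ D = T ^ T = F
((((D -> B) <-> D) ^ D) <-> (~((B ^ D) -> ~((B ^ D) ^ (B | ~~(D | B)))) & (D -> B))) ^ ((D -> B) ^ D) = T ^ F = T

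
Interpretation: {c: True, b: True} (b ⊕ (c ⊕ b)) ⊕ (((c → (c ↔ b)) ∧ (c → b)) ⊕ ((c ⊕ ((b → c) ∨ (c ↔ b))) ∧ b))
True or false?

Substituting c=True, b=True:
c ⊕ b = True ⊕ True = False
b ⊕ (c ⊕ b) = True ⊕ False = True
c ↔ b = True ↔ True = True
c → (c ↔ b) = True → True = True
c → b = True → True = True
(c → (c ↔ b)) ∧ (c → b) = True ∧ True = True
b → c = True → True = True
c ↔ b = True ↔ True = True
(b → c) ∨ (c ↔ b) = True ∨ True = True
c ⊕ ((b → c) ∨ (c ↔ b)) = True ⊕ True = False
(c ⊕ ((b → c) ∨ (c ↔ b))) ∧ b = False ∧ True = False
((c → (c ↔ b)) ∧ (c → b)) ⊕ ((c ⊕ ((b → c) ∨ (c ↔ b))) ∧ b) = True ⊕ False = True
(b ⊕ (c ⊕ b)) ⊕ (((c → (c ↔ b)) ∧ (c → b)) ⊕ ((c ⊕ ((b → c) ∨ (c ↔ b))) ∧ b)) = True ⊕ True = False

False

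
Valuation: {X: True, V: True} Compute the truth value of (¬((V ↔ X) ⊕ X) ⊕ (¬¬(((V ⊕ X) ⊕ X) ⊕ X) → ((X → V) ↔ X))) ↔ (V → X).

Substituting X=True, V=True:
V ↔ X = True ↔ True = True
(V ↔ X) ⊕ X = True ⊕ True = False
¬((V ↔ X) ⊕ X) = ¬False = True
V ⊕ X = True ⊕ True = False
(V ⊕ X) ⊕ X = False ⊕ True = True
((V ⊕ X) ⊕ X) ⊕ X = True ⊕ True = False
¬(((V ⊕ X) ⊕ X) ⊕ X) = ¬False = True
¬¬(((V ⊕ X) ⊕ X) ⊕ X) = ¬True = False
X → V = True → True = True
(X → V) ↔ X = True ↔ True = True
¬¬(((V ⊕ X) ⊕ X) ⊕ X) → ((X → V) ↔ X) = False → True = True
¬((V ↔ X) ⊕ X) ⊕ (¬¬(((V ⊕ X) ⊕ X) ⊕ X) → ((X → V) ↔ X)) = True ⊕ True = False
V → X = True → True = True
(¬((V ↔ X) ⊕ X) ⊕ (¬¬(((V ⊕ X) ⊕ X) ⊕ X) → ((X → V) ↔ X))) ↔ (V → X) = False ↔ True = False

False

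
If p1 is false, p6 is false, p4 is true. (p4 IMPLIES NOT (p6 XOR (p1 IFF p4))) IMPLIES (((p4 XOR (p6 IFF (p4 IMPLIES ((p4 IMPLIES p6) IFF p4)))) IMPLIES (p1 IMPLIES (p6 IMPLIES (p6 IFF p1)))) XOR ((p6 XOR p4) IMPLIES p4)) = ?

p1 IFF p4 = false IFF true = false
p6 XOR (p1 IFF p4) = false XOR false = false
NOT (p6 XOR (p1 IFF p4)) = NOT false = true
p4 IMPLIES NOT (p6 XOR (p1 IFF p4)) = true IMPLIES true = true
p4 IMPLIES p6 = true IMPLIES false = false
(p4 IMPLIES p6) IFF p4 = false IFF true = false
p4 IMPLIES ((p4 IMPLIES p6) IFF p4) = true IMPLIES false = false
p6 IFF (p4 IMPLIES ((p4 IMPLIES p6) IFF p4)) = false IFF false = true
p4 XOR (p6 IFF (p4 IMPLIES ((p4 IMPLIES p6) IFF p4))) = true XOR true = false
p6 IFF p1 = false IFF false = true
p6 IMPLIES (p6 IFF p1) = false IMPLIES true = true
p1 IMPLIES (p6 IMPLIES (p6 IFF p1)) = false IMPLIES true = true
(p4 XOR (p6 IFF (p4 IMPLIES ((p4 IMPLIES p6) IFF p4)))) IMPLIES (p1 IMPLIES (p6 IMPLIES (p6 IFF p1))) = false IMPLIES true = true
p6 XOR p4 = false XOR true = true
(p6 XOR p4) IMPLIES p4 = true IMPLIES true = true
((p4 XOR (p6 IFF (p4 IMPLIES ((p4 IMPLIES p6) IFF p4)))) IMPLIES (p1 IMPLIES (p6 IMPLIES (p6 IFF p1)))) XOR ((p6 XOR p4) IMPLIES p4) = true XOR true = false
(p4 IMPLIES NOT (p6 XOR (p1 IFF p4))) IMPLIES (((p4 XOR (p6 IFF (p4 IMPLIES ((p4 IMPLIES p6) IFF p4)))) IMPLIES (p1 IMPLIES (p6 IMPLIES (p6 IFF p1)))) XOR ((p6 XOR p4) IMPLIES p4)) = true IMPLIES false = false

false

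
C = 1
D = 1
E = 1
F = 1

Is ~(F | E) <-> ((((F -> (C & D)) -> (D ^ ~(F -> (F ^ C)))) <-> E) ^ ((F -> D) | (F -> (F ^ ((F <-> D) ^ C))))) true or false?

F | E = 1 | 1 = 1
~(F | E) = ~1 = 0
C & D = 1 & 1 = 1
F -> (C & D) = 1 -> 1 = 1
F ^ C = 1 ^ 1 = 0
F -> (F ^ C) = 1 -> 0 = 0
~(F -> (F ^ C)) = ~0 = 1
D ^ ~(F -> (F ^ C)) = 1 ^ 1 = 0
(F -> (C & D)) -> (D ^ ~(F -> (F ^ C))) = 1 -> 0 = 0
((F -> (C & D)) -> (D ^ ~(F -> (F ^ C)))) <-> E = 0 <-> 1 = 0
F -> D = 1 -> 1 = 1
F <-> D = 1 <-> 1 = 1
(F <-> D) ^ C = 1 ^ 1 = 0
F ^ ((F <-> D) ^ C) = 1 ^ 0 = 1
F -> (F ^ ((F <-> D) ^ C)) = 1 -> 1 = 1
(F -> D) | (F -> (F ^ ((F <-> D) ^ C))) = 1 | 1 = 1
(((F -> (C & D)) -> (D ^ ~(F -> (F ^ C)))) <-> E) ^ ((F -> D) | (F -> (F ^ ((F <-> D) ^ C)))) = 0 ^ 1 = 1
~(F | E) <-> ((((F -> (C & D)) -> (D ^ ~(F -> (F ^ C)))) <-> E) ^ ((F -> D) | (F -> (F ^ ((F <-> D) ^ C))))) = 0 <-> 1 = 0

0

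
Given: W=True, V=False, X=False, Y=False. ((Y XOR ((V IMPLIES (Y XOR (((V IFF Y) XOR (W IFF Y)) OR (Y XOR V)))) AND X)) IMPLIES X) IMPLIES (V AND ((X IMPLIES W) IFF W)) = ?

V IFF Y = False IFF False = True
W IFF Y = True IFF False = False
(V IFF Y) XOR (W IFF Y) = True XOR False = True
Y XOR V = False XOR False = False
((V IFF Y) XOR (W IFF Y)) OR (Y XOR V) = True OR False = True
Y XOR (((V IFF Y) XOR (W IFF Y)) OR (Y XOR V)) = False XOR True = True
V IMPLIES (Y XOR (((V IFF Y) XOR (W IFF Y)) OR (Y XOR V))) = False IMPLIES True = True
(V IMPLIES (Y XOR (((V IFF Y) XOR (W IFF Y)) OR (Y XOR V)))) AND X = True AND False = False
Y XOR ((V IMPLIES (Y XOR (((V IFF Y) XOR (W IFF Y)) OR (Y XOR V)))) AND X) = False XOR False = False
(Y XOR ((V IMPLIES (Y XOR (((V IFF Y) XOR (W IFF Y)) OR (Y XOR V)))) AND X)) IMPLIES X = False IMPLIES False = True
X IMPLIES W = False IMPLIES True = True
(X IMPLIES W) IFF W = True IFF True = True
V AND ((X IMPLIES W) IFF W) = False AND True = False
((Y XOR ((V IMPLIES (Y XOR (((V IFF Y) XOR (W IFF Y)) OR (Y XOR V)))) AND X)) IMPLIES X) IMPLIES (V AND ((X IMPLIES W) IFF W)) = True IMPLIES False = False

False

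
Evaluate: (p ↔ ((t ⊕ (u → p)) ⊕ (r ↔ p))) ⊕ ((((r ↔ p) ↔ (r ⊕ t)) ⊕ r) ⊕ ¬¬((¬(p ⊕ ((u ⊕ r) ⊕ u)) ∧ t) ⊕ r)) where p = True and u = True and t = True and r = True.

u → p = True → True = True
t ⊕ (u → p) = True ⊕ True = False
r ↔ p = True ↔ True = True
(t ⊕ (u → p)) ⊕ (r ↔ p) = False ⊕ True = True
p ↔ ((t ⊕ (u → p)) ⊕ (r ↔ p)) = True ↔ True = True
r ↔ p = True ↔ True = True
r ⊕ t = True ⊕ True = False
(r ↔ p) ↔ (r ⊕ t) = True ↔ False = False
((r ↔ p) ↔ (r ⊕ t)) ⊕ r = False ⊕ True = True
u ⊕ r = True ⊕ True = False
(u ⊕ r) ⊕ u = False ⊕ True = True
p ⊕ ((u ⊕ r) ⊕ u) = True ⊕ True = False
¬(p ⊕ ((u ⊕ r) ⊕ u)) = ¬False = True
¬(p ⊕ ((u ⊕ r) ⊕ u)) ∧ t = True ∧ True = True
(¬(p ⊕ ((u ⊕ r) ⊕ u)) ∧ t) ⊕ r = True ⊕ True = False
¬((¬(p ⊕ ((u ⊕ r) ⊕ u)) ∧ t) ⊕ r) = ¬False = True
¬¬((¬(p ⊕ ((u ⊕ r) ⊕ u)) ∧ t) ⊕ r) = ¬True = False
(((r ↔ p) ↔ (r ⊕ t)) ⊕ r) ⊕ ¬¬((¬(p ⊕ ((u ⊕ r) ⊕ u)) ∧ t) ⊕ r) = True ⊕ False = True
(p ↔ ((t ⊕ (u → p)) ⊕ (r ↔ p))) ⊕ ((((r ↔ p) ↔ (r ⊕ t)) ⊕ r) ⊕ ¬¬((¬(p ⊕ ((u ⊕ r) ⊕ u)) ∧ t) ⊕ r)) = True ⊕ True = False

False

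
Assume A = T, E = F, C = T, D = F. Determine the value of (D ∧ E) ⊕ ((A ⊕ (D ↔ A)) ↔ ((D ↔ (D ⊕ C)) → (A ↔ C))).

D ∧ E = F ∧ F = F
D ↔ A = F ↔ T = F
A ⊕ (D ↔ A) = T ⊕ F = T
D ⊕ C = F ⊕ T = T
D ↔ (D ⊕ C) = F ↔ T = F
A ↔ C = T ↔ T = T
(D ↔ (D ⊕ C)) → (A ↔ C) = F → T = T
(A ⊕ (D ↔ A)) ↔ ((D ↔ (D ⊕ C)) → (A ↔ C)) = T ↔ T = T
(D ∧ E) ⊕ ((A ⊕ (D ↔ A)) ↔ ((D ↔ (D ⊕ C)) → (A ↔ C))) = F ⊕ T = T

T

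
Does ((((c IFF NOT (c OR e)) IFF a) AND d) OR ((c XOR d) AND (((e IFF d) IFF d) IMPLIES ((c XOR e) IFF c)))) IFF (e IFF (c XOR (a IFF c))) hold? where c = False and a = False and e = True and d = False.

False

Substituting c=False, a=False, e=True, d=False:
c OR e = False OR True = True
NOT (c OR e) = NOT True = False
c IFF NOT (c OR e) = False IFF False = True
(c IFF NOT (c OR e)) IFF a = True IFF False = False
((c IFF NOT (c OR e)) IFF a) AND d = False AND False = False
c XOR d = False XOR False = False
e IFF d = True IFF False = False
(e IFF d) IFF d = False IFF False = True
c XOR e = False XOR True = True
(c XOR e) IFF c = True IFF False = False
((e IFF d) IFF d) IMPLIES ((c XOR e) IFF c) = True IMPLIES False = False
(c XOR d) AND (((e IFF d) IFF d) IMPLIES ((c XOR e) IFF c)) = False AND False = False
(((c IFF NOT (c OR e)) IFF a) AND d) OR ((c XOR d) AND (((e IFF d) IFF d) IMPLIES ((c XOR e) IFF c))) = False OR False = False
a IFF c = False IFF False = True
c XOR (a IFF c) = False XOR True = True
e IFF (c XOR (a IFF c)) = True IFF True = True
((((c IFF NOT (c OR e)) IFF a) AND d) OR ((c XOR d) AND (((e IFF d) IFF d) IMPLIES ((c XOR e) IFF c)))) IFF (e IFF (c XOR (a IFF c))) = False IFF True = False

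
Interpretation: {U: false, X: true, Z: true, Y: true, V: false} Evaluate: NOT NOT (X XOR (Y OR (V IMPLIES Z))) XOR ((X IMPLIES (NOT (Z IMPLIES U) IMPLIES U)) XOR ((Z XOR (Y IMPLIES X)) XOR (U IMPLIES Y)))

V IMPLIES Z = false IMPLIES true = true
Y OR (V IMPLIES Z) = true OR true = true
X XOR (Y OR (V IMPLIES Z)) = true XOR true = false
NOT (X XOR (Y OR (V IMPLIES Z))) = NOT false = true
NOT NOT (X XOR (Y OR (V IMPLIES Z))) = NOT true = false
Z IMPLIES U = true IMPLIES false = false
NOT (Z IMPLIES U) = NOT false = true
NOT (Z IMPLIES U) IMPLIES U = true IMPLIES false = false
X IMPLIES (NOT (Z IMPLIES U) IMPLIES U) = true IMPLIES false = false
Y IMPLIES X = true IMPLIES true = true
Z XOR (Y IMPLIES X) = true XOR true = false
U IMPLIES Y = false IMPLIES true = true
(Z XOR (Y IMPLIES X)) XOR (U IMPLIES Y) = false XOR true = true
(X IMPLIES (NOT (Z IMPLIES U) IMPLIES U)) XOR ((Z XOR (Y IMPLIES X)) XOR (U IMPLIES Y)) = false XOR true = true
NOT NOT (X XOR (Y OR (V IMPLIES Z))) XOR ((X IMPLIES (NOT (Z IMPLIES U) IMPLIES U)) XOR ((Z XOR (Y IMPLIES X)) XOR (U IMPLIES Y))) = false XOR true = true

true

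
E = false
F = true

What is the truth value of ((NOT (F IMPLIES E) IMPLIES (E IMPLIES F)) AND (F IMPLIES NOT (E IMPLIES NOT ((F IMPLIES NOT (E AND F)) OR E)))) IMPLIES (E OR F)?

F IMPLIES E = true IMPLIES false = false
NOT (F IMPLIES E) = NOT false = true
E IMPLIES F = false IMPLIES true = true
NOT (F IMPLIES E) IMPLIES (E IMPLIES F) = true IMPLIES true = true
E AND F = false AND true = false
NOT (E AND F) = NOT false = true
F IMPLIES NOT (E AND F) = true IMPLIES true = true
(F IMPLIES NOT (E AND F)) OR E = true OR false = true
NOT ((F IMPLIES NOT (E AND F)) OR E) = NOT true = false
E IMPLIES NOT ((F IMPLIES NOT (E AND F)) OR E) = false IMPLIES false = true
NOT (E IMPLIES NOT ((F IMPLIES NOT (E AND F)) OR E)) = NOT true = false
F IMPLIES NOT (E IMPLIES NOT ((F IMPLIES NOT (E AND F)) OR E)) = true IMPLIES false = false
(NOT (F IMPLIES E) IMPLIES (E IMPLIES F)) AND (F IMPLIES NOT (E IMPLIES NOT ((F IMPLIES NOT (E AND F)) OR E))) = true AND false = false
E OR F = false OR true = true
((NOT (F IMPLIES E) IMPLIES (E IMPLIES F)) AND (F IMPLIES NOT (E IMPLIES NOT ((F IMPLIES NOT (E AND F)) OR E)))) IMPLIES (E OR F) = false IMPLIES true = true

true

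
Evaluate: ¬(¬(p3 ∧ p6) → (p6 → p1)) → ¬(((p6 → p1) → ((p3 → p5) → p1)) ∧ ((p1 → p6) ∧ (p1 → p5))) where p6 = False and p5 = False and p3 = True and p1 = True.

p3 ∧ p6 = True ∧ False = False
¬(p3 ∧ p6) = ¬False = True
p6 → p1 = False → True = True
¬(p3 ∧ p6) → (p6 → p1) = True → True = True
¬(¬(p3 ∧ p6) → (p6 → p1)) = ¬True = False
p6 → p1 = False → True = True
p3 → p5 = True → False = False
(p3 → p5) → p1 = False → True = True
(p6 → p1) → ((p3 → p5) → p1) = True → True = True
p1 → p6 = True → False = False
p1 → p5 = True → False = False
(p1 → p6) ∧ (p1 → p5) = False ∧ False = False
((p6 → p1) → ((p3 → p5) → p1)) ∧ ((p1 → p6) ∧ (p1 → p5)) = True ∧ False = False
¬(((p6 → p1) → ((p3 → p5) → p1)) ∧ ((p1 → p6) ∧ (p1 → p5))) = ¬False = True
¬(¬(p3 ∧ p6) → (p6 → p1)) → ¬(((p6 → p1) → ((p3 → p5) → p1)) ∧ ((p1 → p6) ∧ (p1 → p5))) = False → True = True

True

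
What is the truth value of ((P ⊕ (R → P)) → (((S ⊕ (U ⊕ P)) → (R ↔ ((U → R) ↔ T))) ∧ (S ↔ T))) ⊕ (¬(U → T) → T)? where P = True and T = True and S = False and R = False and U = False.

False

R → P = False → True = True
P ⊕ (R → P) = True ⊕ True = False
U ⊕ P = False ⊕ True = True
S ⊕ (U ⊕ P) = False ⊕ True = True
U → R = False → False = True
(U → R) ↔ T = True ↔ True = True
R ↔ ((U → R) ↔ T) = False ↔ True = False
(S ⊕ (U ⊕ P)) → (R ↔ ((U → R) ↔ T)) = True → False = False
S ↔ T = False ↔ True = False
((S ⊕ (U ⊕ P)) → (R ↔ ((U → R) ↔ T))) ∧ (S ↔ T) = False ∧ False = False
(P ⊕ (R → P)) → (((S ⊕ (U ⊕ P)) → (R ↔ ((U → R) ↔ T))) ∧ (S ↔ T)) = False → False = True
U → T = False → True = True
¬(U → T) = ¬True = False
¬(U → T) → T = False → True = True
((P ⊕ (R → P)) → (((S ⊕ (U ⊕ P)) → (R ↔ ((U → R) ↔ T))) ∧ (S ↔ T))) ⊕ (¬(U → T) → T) = True ⊕ True = False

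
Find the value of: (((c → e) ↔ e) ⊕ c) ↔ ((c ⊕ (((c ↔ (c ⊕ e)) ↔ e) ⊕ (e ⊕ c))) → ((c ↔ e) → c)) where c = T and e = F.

c → e = T → F = F
(c → e) ↔ e = F ↔ F = T
((c → e) ↔ e) ⊕ c = T ⊕ T = F
c ⊕ e = T ⊕ F = T
c ↔ (c ⊕ e) = T ↔ T = T
(c ↔ (c ⊕ e)) ↔ e = T ↔ F = F
e ⊕ c = F ⊕ T = T
((c ↔ (c ⊕ e)) ↔ e) ⊕ (e ⊕ c) = F ⊕ T = T
c ⊕ (((c ↔ (c ⊕ e)) ↔ e) ⊕ (e ⊕ c)) = T ⊕ T = F
c ↔ e = T ↔ F = F
(c ↔ e) → c = F → T = T
(c ⊕ (((c ↔ (c ⊕ e)) ↔ e) ⊕ (e ⊕ c))) → ((c ↔ e) → c) = F → T = T
(((c → e) ↔ e) ⊕ c) ↔ ((c ⊕ (((c ↔ (c ⊕ e)) ↔ e) ⊕ (e ⊕ c))) → ((c ↔ e) → c)) = F ↔ T = F

F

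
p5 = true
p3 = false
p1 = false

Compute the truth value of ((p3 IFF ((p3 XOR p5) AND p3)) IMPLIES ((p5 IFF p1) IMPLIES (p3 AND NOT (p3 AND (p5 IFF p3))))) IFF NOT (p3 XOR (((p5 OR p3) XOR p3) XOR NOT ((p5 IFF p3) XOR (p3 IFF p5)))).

Substituting p5=true, p3=false, p1=false:
p3 XOR p5 = false XOR true = true
(p3 XOR p5) AND p3 = true AND false = false
p3 IFF ((p3 XOR p5) AND p3) = false IFF false = true
p5 IFF p1 = true IFF false = false
p5 IFF p3 = true IFF false = false
p3 AND (p5 IFF p3) = false AND false = false
NOT (p3 AND (p5 IFF p3)) = NOT false = true
p3 AND NOT (p3 AND (p5 IFF p3)) = false AND true = false
(p5 IFF p1) IMPLIES (p3 AND NOT (p3 AND (p5 IFF p3))) = false IMPLIES false = true
(p3 IFF ((p3 XOR p5) AND p3)) IMPLIES ((p5 IFF p1) IMPLIES (p3 AND NOT (p3 AND (p5 IFF p3)))) = true IMPLIES true = true
p5 OR p3 = true OR false = true
(p5 OR p3) XOR p3 = true XOR false = true
p5 IFF p3 = true IFF false = false
p3 IFF p5 = false IFF true = false
(p5 IFF p3) XOR (p3 IFF p5) = false XOR false = false
NOT ((p5 IFF p3) XOR (p3 IFF p5)) = NOT false = true
((p5 OR p3) XOR p3) XOR NOT ((p5 IFF p3) XOR (p3 IFF p5)) = true XOR true = false
p3 XOR (((p5 OR p3) XOR p3) XOR NOT ((p5 IFF p3) XOR (p3 IFF p5))) = false XOR false = false
NOT (p3 XOR (((p5 OR p3) XOR p3) XOR NOT ((p5 IFF p3) XOR (p3 IFF p5)))) = NOT false = true
((p3 IFF ((p3 XOR p5) AND p3)) IMPLIES ((p5 IFF p1) IMPLIES (p3 AND NOT (p3 AND (p5 IFF p3))))) IFF NOT (p3 XOR (((p5 OR p3) XOR p3) XOR NOT ((p5 IFF p3) XOR (p3 IFF p5)))) = true IFF true = true

true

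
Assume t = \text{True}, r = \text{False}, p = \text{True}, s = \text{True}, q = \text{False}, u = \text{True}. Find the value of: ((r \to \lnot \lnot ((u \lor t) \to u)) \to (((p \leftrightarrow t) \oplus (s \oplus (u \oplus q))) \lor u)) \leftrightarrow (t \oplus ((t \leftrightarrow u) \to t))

Substituting t=\text{True}, r=\text{False}, p=\text{True}, s=\text{True}, q=\text{False}, u=\text{True}:
u \lor t = \text{True} \lor \text{True} = \text{True}
(u \lor t) \to u = \text{True} \to \text{True} = \text{True}
\lnot ((u \lor t) \to u) = \lnot \text{True} = \text{False}
\lnot \lnot ((u \lor t) \to u) = \lnot \text{False} = \text{True}
r \to \lnot \lnot ((u \lor t) \to u) = \text{False} \to \text{True} = \text{True}
p \leftrightarrow t = \text{True} \leftrightarrow \text{True} = \text{True}
u \oplus q = \text{True} \oplus \text{False} = \text{True}
s \oplus (u \oplus q) = \text{True} \oplus \text{True} = \text{False}
(p \leftrightarrow t) \oplus (s \oplus (u \oplus q)) = \text{True} \oplus \text{False} = \text{True}
((p \leftrightarrow t) \oplus (s \oplus (u \oplus q))) \lor u = \text{True} \lor \text{True} = \text{True}
(r \to \lnot \lnot ((u \lor t) \to u)) \to (((p \leftrightarrow t) \oplus (s \oplus (u \oplus q))) \lor u) = \text{True} \to \text{True} = \text{True}
t \leftrightarrow u = \text{True} \leftrightarrow \text{True} = \text{True}
(t \leftrightarrow u) \to t = \text{True} \to \text{True} = \text{True}
t \oplus ((t \leftrightarrow u) \to t) = \text{True} \oplus \text{True} = \text{False}
((r \to \lnot \lnot ((u \lor t) \to u)) \to (((p \leftrightarrow t) \oplus (s \oplus (u \oplus q))) \lor u)) \leftrightarrow (t \oplus ((t \leftrightarrow u) \to t)) = \text{True} \leftrightarrow \text{False} = \text{False}

\text{False}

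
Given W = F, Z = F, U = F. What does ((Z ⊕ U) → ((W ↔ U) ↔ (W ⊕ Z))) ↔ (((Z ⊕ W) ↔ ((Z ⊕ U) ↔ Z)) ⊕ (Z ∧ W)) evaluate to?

Z ⊕ U = F ⊕ F = F
W ↔ U = F ↔ F = T
W ⊕ Z = F ⊕ F = F
(W ↔ U) ↔ (W ⊕ Z) = T ↔ F = F
(Z ⊕ U) → ((W ↔ U) ↔ (W ⊕ Z)) = F → F = T
Z ⊕ W = F ⊕ F = F
Z ⊕ U = F ⊕ F = F
(Z ⊕ U) ↔ Z = F ↔ F = T
(Z ⊕ W) ↔ ((Z ⊕ U) ↔ Z) = F ↔ T = F
Z ∧ W = F ∧ F = F
((Z ⊕ W) ↔ ((Z ⊕ U) ↔ Z)) ⊕ (Z ∧ W) = F ⊕ F = F
((Z ⊕ U) → ((W ↔ U) ↔ (W ⊕ Z))) ↔ (((Z ⊕ W) ↔ ((Z ⊕ U) ↔ Z)) ⊕ (Z ∧ W)) = T ↔ F = F

F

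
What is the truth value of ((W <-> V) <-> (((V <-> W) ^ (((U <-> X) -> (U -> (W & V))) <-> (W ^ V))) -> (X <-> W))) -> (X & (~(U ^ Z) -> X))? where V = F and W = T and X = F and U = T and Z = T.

F

W <-> V = T <-> F = F
V <-> W = F <-> T = F
U <-> X = T <-> F = F
W & V = T & F = F
U -> (W & V) = T -> F = F
(U <-> X) -> (U -> (W & V)) = F -> F = T
W ^ V = T ^ F = T
((U <-> X) -> (U -> (W & V))) <-> (W ^ V) = T <-> T = T
(V <-> W) ^ (((U <-> X) -> (U -> (W & V))) <-> (W ^ V)) = F ^ T = T
X <-> W = F <-> T = F
((V <-> W) ^ (((U <-> X) -> (U -> (W & V))) <-> (W ^ V))) -> (X <-> W) = T -> F = F
(W <-> V) <-> (((V <-> W) ^ (((U <-> X) -> (U -> (W & V))) <-> (W ^ V))) -> (X <-> W)) = F <-> F = T
U ^ Z = T ^ T = F
~(U ^ Z) = ~F = T
~(U ^ Z) -> X = T -> F = F
X & (~(U ^ Z) -> X) = F & F = F
((W <-> V) <-> (((V <-> W) ^ (((U <-> X) -> (U -> (W & V))) <-> (W ^ V))) -> (X <-> W))) -> (X & (~(U ^ Z) -> X)) = T -> F = F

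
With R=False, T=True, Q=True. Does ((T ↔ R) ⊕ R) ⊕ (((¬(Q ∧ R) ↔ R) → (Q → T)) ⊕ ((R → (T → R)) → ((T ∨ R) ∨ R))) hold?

False

T ↔ R = True ↔ False = False
(T ↔ R) ⊕ R = False ⊕ False = False
Q ∧ R = True ∧ False = False
¬(Q ∧ R) = ¬False = True
¬(Q ∧ R) ↔ R = True ↔ False = False
Q → T = True → True = True
(¬(Q ∧ R) ↔ R) → (Q → T) = False → True = True
T → R = True → False = False
R → (T → R) = False → False = True
T ∨ R = True ∨ False = True
(T ∨ R) ∨ R = True ∨ False = True
(R → (T → R)) → ((T ∨ R) ∨ R) = True → True = True
((¬(Q ∧ R) ↔ R) → (Q → T)) ⊕ ((R → (T → R)) → ((T ∨ R) ∨ R)) = True ⊕ True = False
((T ↔ R) ⊕ R) ⊕ (((¬(Q ∧ R) ↔ R) → (Q → T)) ⊕ ((R → (T → R)) → ((T ∨ R) ∨ R))) = False ⊕ False = False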